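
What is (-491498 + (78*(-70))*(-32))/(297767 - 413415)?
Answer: 158389/57824 ≈ 2.7392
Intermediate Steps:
(-491498 + (78*(-70))*(-32))/(297767 - 413415) = (-491498 - 5460*(-32))/(-115648) = (-491498 + 174720)*(-1/115648) = -316778*(-1/115648) = 158389/57824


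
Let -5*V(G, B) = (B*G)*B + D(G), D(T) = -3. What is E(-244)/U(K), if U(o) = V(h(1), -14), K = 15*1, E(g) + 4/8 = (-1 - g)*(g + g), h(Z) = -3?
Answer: -1185845/1182 ≈ -1003.3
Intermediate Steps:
E(g) = -1/2 + 2*g*(-1 - g) (E(g) = -1/2 + (-1 - g)*(g + g) = -1/2 + (-1 - g)*(2*g) = -1/2 + 2*g*(-1 - g))
V(G, B) = 3/5 - G*B**2/5 (V(G, B) = -((B*G)*B - 3)/5 = -(G*B**2 - 3)/5 = -(-3 + G*B**2)/5 = 3/5 - G*B**2/5)
K = 15
U(o) = 591/5 (U(o) = 3/5 - 1/5*(-3)*(-14)**2 = 3/5 - 1/5*(-3)*196 = 3/5 + 588/5 = 591/5)
E(-244)/U(K) = (-1/2 - 2*(-244) - 2*(-244)**2)/(591/5) = (-1/2 + 488 - 2*59536)*(5/591) = (-1/2 + 488 - 119072)*(5/591) = -237169/2*5/591 = -1185845/1182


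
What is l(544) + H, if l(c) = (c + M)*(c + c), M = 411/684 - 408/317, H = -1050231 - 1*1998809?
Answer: -44412058432/18069 ≈ -2.4579e+6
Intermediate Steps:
H = -3049040 (H = -1050231 - 1998809 = -3049040)
M = -49595/72276 (M = 411*(1/684) - 408*1/317 = 137/228 - 408/317 = -49595/72276 ≈ -0.68619)
l(c) = 2*c*(-49595/72276 + c) (l(c) = (c - 49595/72276)*(c + c) = (-49595/72276 + c)*(2*c) = 2*c*(-49595/72276 + c))
l(544) + H = (1/36138)*544*(-49595 + 72276*544) - 3049040 = (1/36138)*544*(-49595 + 39318144) - 3049040 = (1/36138)*544*39268549 - 3049040 = 10681045328/18069 - 3049040 = -44412058432/18069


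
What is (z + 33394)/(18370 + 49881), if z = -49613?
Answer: -16219/68251 ≈ -0.23764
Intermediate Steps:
(z + 33394)/(18370 + 49881) = (-49613 + 33394)/(18370 + 49881) = -16219/68251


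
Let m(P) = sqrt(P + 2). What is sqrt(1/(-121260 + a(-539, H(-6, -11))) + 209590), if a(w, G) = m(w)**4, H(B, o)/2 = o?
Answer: sqrt(5852888333845899)/167109 ≈ 457.81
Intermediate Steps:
m(P) = sqrt(2 + P)
H(B, o) = 2*o
a(w, G) = (2 + w)**2 (a(w, G) = (sqrt(2 + w))**4 = (2 + w)**2)
sqrt(1/(-121260 + a(-539, H(-6, -11))) + 209590) = sqrt(1/(-121260 + (2 - 539)**2) + 209590) = sqrt(1/(-121260 + (-537)**2) + 209590) = sqrt(1/(-121260 + 288369) + 209590) = sqrt(1/167109 + 209590) = sqrt(35024375311/167109) = sqrt(5852888333845899)/167109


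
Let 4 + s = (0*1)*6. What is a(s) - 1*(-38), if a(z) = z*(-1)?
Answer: 42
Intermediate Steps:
s = -4 (s = -4 + (0*1)*6 = -4 + 0*6 = -4 + 0 = -4)
a(z) = -z
a(s) - 1*(-38) = -1*(-4) - 1*(-38) = 4 + 38 = 42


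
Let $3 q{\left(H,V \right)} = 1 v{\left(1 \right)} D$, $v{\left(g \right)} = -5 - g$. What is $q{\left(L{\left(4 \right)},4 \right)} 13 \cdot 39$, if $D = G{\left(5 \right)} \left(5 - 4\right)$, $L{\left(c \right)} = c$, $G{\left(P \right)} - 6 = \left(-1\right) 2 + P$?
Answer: $-9126$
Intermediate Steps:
$G{\left(P \right)} = 4 + P$ ($G{\left(P \right)} = 6 + \left(\left(-1\right) 2 + P\right) = 6 + \left(-2 + P\right) = 4 + P$)
$D = 9$ ($D = \left(4 + 5\right) \left(5 - 4\right) = 9 \cdot 1 = 9$)
$q{\left(H,V \right)} = -18$ ($q{\left(H,V \right)} = \frac{1 \left(-5 - 1\right) 9}{3} = \frac{1 \left(-6\right) 9}{3} = \frac{\left(-6\right) 9}{3} = \frac{1}{3} \left(-54\right) = -18$)
$q{\left(L{\left(4 \right)},4 \right)} 13 \cdot 39 = \left(-18\right) 13 \cdot 39 = \left(-234\right) 39 = -9126$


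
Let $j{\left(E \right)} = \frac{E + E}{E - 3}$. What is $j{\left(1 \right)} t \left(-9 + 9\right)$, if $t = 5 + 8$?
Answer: $0$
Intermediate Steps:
$j{\left(E \right)} = \frac{2 E}{-3 + E}$
$t = 13$
$j{\left(1 \right)} t \left(-9 + 9\right) = 2 \cdot 1 \frac{1}{-3 + 1} \cdot 13 \left(-9 + 9\right) = 2 \cdot 1 \frac{1}{-2} \cdot 13 \cdot 0 = 2 \cdot 1 \left(- \frac{1}{2}\right) 13 \cdot 0 = \left(-1\right) 13 \cdot 0 = \left(-13\right) 0 = 0$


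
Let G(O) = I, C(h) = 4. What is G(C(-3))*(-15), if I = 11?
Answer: -165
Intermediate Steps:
G(O) = 11
G(C(-3))*(-15) = 11*(-15) = -165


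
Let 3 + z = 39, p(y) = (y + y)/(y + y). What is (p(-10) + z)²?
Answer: 1369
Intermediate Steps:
p(y) = 1 (p(y) = (2*y)/((2*y)) = (2*y)*(1/(2*y)) = 1)
z = 36 (z = -3 + 39 = 36)
(p(-10) + z)² = (1 + 36)² = 37² = 1369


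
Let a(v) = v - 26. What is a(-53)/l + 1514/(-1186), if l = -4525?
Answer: -3378578/2683325 ≈ -1.2591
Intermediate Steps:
a(v) = -26 + v
a(-53)/l + 1514/(-1186) = (-26 - 53)/(-4525) + 1514/(-1186) = -79*(-1/4525) + 1514*(-1/1186) = 79/4525 - 757/593 = -3378578/2683325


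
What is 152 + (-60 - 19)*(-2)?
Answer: 310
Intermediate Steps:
152 + (-60 - 19)*(-2) = 152 - 79*(-2) = 152 + 158 = 310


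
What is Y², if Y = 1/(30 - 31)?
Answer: 1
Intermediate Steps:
Y = -1 (Y = 1/(-1) = -1)
Y² = (-1)² = 1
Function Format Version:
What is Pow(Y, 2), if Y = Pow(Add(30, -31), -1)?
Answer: 1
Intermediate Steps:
Y = -1 (Y = Pow(-1, -1) = -1)
Pow(Y, 2) = Pow(-1, 2) = 1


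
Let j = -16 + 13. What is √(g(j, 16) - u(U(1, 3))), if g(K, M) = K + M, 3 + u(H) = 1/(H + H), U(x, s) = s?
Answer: √570/6 ≈ 3.9791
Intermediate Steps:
j = -3
u(H) = -3 + 1/(2*H) (u(H) = -3 + 1/(H + H) = -3 + 1/(2*H))
√(g(j, 16) - u(U(1, 3))) = √((-3 + 16) - (-3 + (½)/3)) = √(13 - (-3 + (½)*(⅓))) = √(13 - (-3 + ⅙)) = √(13 - 1*(-17/6)) = √(13 + 17/6) = √(95/6) = √570/6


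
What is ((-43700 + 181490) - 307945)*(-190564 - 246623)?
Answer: 74389553985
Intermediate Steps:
((-43700 + 181490) - 307945)*(-190564 - 246623) = (137790 - 307945)*(-437187) = -170155*(-437187) = 74389553985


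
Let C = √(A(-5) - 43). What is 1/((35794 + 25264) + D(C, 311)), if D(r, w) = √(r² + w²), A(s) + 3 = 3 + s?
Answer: 61058/3727982691 - √96673/3727982691 ≈ 1.6295e-5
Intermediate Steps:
A(s) = s (A(s) = -3 + (3 + s) = s)
C = 4*I*√3 (C = √(-5 - 43) = √(-48) = 4*I*√3 ≈ 6.9282*I)
1/((35794 + 25264) + D(C, 311)) = 1/((35794 + 25264) + √((4*I*√3)² + 311²)) = 1/(61058 + √(-48 + 96721)) = 1/(61058 + √96673)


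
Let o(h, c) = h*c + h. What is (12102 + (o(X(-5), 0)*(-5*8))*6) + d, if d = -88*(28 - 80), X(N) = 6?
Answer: 15238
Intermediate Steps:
d = 4576 (d = -88*(-52) = 4576)
o(h, c) = h + c*h (o(h, c) = c*h + h = h + c*h)
(12102 + (o(X(-5), 0)*(-5*8))*6) + d = (12102 + ((6*(1 + 0))*(-5*8))*6) + 4576 = (12102 + ((6*1)*(-40))*6) + 4576 = (12102 + (6*(-40))*6) + 4576 = (12102 - 240*6) + 4576 = (12102 - 1440) + 4576 = 10662 + 4576 = 15238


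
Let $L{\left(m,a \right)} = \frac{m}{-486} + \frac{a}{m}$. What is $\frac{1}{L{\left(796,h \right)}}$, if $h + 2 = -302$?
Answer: $- \frac{48357}{97670} \approx -0.49511$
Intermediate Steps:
$h = -304$ ($h = -2 - 302 = -304$)
$L{\left(m,a \right)} = - \frac{m}{486} + \frac{a}{m}$ ($L{\left(m,a \right)} = m \left(- \frac{1}{486}\right) + \frac{a}{m} = - \frac{m}{486} + \frac{a}{m}$)
$\frac{1}{L{\left(796,h \right)}} = \frac{1}{\left(- \frac{1}{486}\right) 796 - \frac{304}{796}} = \frac{1}{- \frac{398}{243} - \frac{76}{199}} = \frac{1}{- \frac{97670}{48357}} = - \frac{48357}{97670}$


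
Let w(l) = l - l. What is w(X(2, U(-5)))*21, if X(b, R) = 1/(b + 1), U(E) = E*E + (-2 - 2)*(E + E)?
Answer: 0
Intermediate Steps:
U(E) = E² - 8*E
X(b, R) = 1/(1 + b)
w(l) = 0
w(X(2, U(-5)))*21 = 0*21 = 0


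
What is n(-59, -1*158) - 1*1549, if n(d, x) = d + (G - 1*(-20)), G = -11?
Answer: -1599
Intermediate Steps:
n(d, x) = 9 + d (n(d, x) = d + (-11 - 1*(-20)) = d + (-11 + 20) = d + 9 = 9 + d)
n(-59, -1*158) - 1*1549 = (9 - 59) - 1*1549 = -50 - 1549 = -1599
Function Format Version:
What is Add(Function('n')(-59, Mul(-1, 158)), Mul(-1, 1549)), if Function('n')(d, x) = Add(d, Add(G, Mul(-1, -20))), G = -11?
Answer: -1599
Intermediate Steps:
Function('n')(d, x) = Add(9, d) (Function('n')(d, x) = Add(d, Add(-11, Mul(-1, -20))) = Add(d, Add(-11, 20)) = Add(d, 9) = Add(9, d))
Add(Function('n')(-59, Mul(-1, 158)), Mul(-1, 1549)) = Add(Add(9, -59), Mul(-1, 1549)) = Add(-50, -1549) = -1599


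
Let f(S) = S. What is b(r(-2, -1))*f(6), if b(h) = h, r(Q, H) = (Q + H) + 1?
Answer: -12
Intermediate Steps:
r(Q, H) = 1 + H + Q (r(Q, H) = (H + Q) + 1 = 1 + H + Q)
b(r(-2, -1))*f(6) = (1 - 1 - 2)*6 = -2*6 = -12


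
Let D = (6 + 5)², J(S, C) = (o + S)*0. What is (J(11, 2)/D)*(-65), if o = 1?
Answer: 0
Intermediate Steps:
J(S, C) = 0 (J(S, C) = (1 + S)*0 = 0)
D = 121 (D = 11² = 121)
(J(11, 2)/D)*(-65) = (0/121)*(-65) = (0*(1/121))*(-65) = 0*(-65) = 0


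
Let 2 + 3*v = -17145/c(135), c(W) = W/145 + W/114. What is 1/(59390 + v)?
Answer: 777/44046202 ≈ 1.7641e-5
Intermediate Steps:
c(W) = 259*W/16530 (c(W) = W*(1/145) + W*(1/114) = W/145 + W/114 = 259*W/16530)
v = -2099828/777 (v = -2/3 + (-17145/((259/16530)*135))/3 = -2/3 + (-17145/2331/1102)/3 = -2/3 + (-17145*1102/2331)/3 = -2/3 + (1/3)*(-2099310/259) = -2/3 - 699770/259 = -2099828/777 ≈ -2702.5)
1/(59390 + v) = 1/(59390 - 2099828/777) = 1/(44046202/777) = 777/44046202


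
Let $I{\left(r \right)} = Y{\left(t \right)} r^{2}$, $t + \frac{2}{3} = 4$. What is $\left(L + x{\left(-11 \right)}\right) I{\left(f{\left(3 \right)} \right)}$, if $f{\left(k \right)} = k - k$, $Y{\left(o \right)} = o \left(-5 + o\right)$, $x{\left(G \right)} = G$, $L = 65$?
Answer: $0$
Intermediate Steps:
$t = \frac{10}{3}$ ($t = - \frac{2}{3} + 4 = \frac{10}{3} \approx 3.3333$)
$f{\left(k \right)} = 0$
$I{\left(r \right)} = - \frac{50 r^{2}}{9}$ ($I{\left(r \right)} = \frac{10 \left(-5 + \frac{10}{3}\right)}{3} r^{2} = \frac{10}{3} \left(- \frac{5}{3}\right) r^{2} = - \frac{50 r^{2}}{9}$)
$\left(L + x{\left(-11 \right)}\right) I{\left(f{\left(3 \right)} \right)} = \left(65 - 11\right) \left(- \frac{50 \cdot 0^{2}}{9}\right) = 54 \left(\left(- \frac{50}{9}\right) 0\right) = 54 \cdot 0 = 0$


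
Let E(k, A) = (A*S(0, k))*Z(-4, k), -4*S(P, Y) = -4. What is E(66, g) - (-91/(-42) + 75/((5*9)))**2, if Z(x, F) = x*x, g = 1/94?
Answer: -24575/1692 ≈ -14.524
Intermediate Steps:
g = 1/94 ≈ 0.010638
Z(x, F) = x**2
S(P, Y) = 1 (S(P, Y) = -1/4*(-4) = 1)
E(k, A) = 16*A (E(k, A) = (A*1)*(-4)**2 = A*16 = 16*A)
E(66, g) - (-91/(-42) + 75/((5*9)))**2 = 16*(1/94) - (-91/(-42) + 75/((5*9)))**2 = 8/47 - (-91*(-1/42) + 75/45)**2 = 8/47 - (13/6 + 75*(1/45))**2 = 8/47 - (13/6 + 5/3)**2 = 8/47 - (23/6)**2 = 8/47 - 1*529/36 = 8/47 - 529/36 = -24575/1692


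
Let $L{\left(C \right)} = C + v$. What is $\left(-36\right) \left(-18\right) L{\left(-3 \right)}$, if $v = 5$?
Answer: $1296$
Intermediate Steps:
$L{\left(C \right)} = 5 + C$ ($L{\left(C \right)} = C + 5 = 5 + C$)
$\left(-36\right) \left(-18\right) L{\left(-3 \right)} = \left(-36\right) \left(-18\right) \left(5 - 3\right) = 648 \cdot 2 = 1296$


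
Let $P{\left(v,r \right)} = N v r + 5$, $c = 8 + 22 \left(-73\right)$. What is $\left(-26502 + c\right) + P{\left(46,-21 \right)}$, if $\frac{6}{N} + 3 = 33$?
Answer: $- \frac{141441}{5} \approx -28288.0$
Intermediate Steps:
$N = \frac{1}{5}$ ($N = \frac{6}{-3 + 33} = \frac{6}{30} = 6 \cdot \frac{1}{30} = \frac{1}{5} \approx 0.2$)
$c = -1598$ ($c = 8 - 1606 = -1598$)
$P{\left(v,r \right)} = 5 + \frac{r v}{5}$ ($P{\left(v,r \right)} = \frac{v}{5} r + 5 = \frac{r v}{5} + 5 = 5 + \frac{r v}{5}$)
$\left(-26502 + c\right) + P{\left(46,-21 \right)} = \left(-26502 - 1598\right) + \left(5 + \frac{1}{5} \left(-21\right) 46\right) = -28100 + \left(5 - \frac{966}{5}\right) = -28100 - \frac{941}{5} = - \frac{141441}{5}$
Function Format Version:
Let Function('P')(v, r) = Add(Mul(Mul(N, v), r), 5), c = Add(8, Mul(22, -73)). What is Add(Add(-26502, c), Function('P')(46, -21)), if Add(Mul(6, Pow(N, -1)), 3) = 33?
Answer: Rational(-141441, 5) ≈ -28288.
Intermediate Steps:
N = Rational(1, 5) (N = Mul(6, Pow(Add(-3, 33), -1)) = Mul(6, Pow(30, -1)) = Mul(6, Rational(1, 30)) = Rational(1, 5) ≈ 0.20000)
c = -1598 (c = Add(8, -1606) = -1598)
Function('P')(v, r) = Add(5, Mul(Rational(1, 5), r, v)) (Function('P')(v, r) = Add(Mul(Mul(Rational(1, 5), v), r), 5) = Add(Mul(Rational(1, 5), r, v), 5) = Add(5, Mul(Rational(1, 5), r, v)))
Add(Add(-26502, c), Function('P')(46, -21)) = Add(Add(-26502, -1598), Add(5, Mul(Rational(1, 5), -21, 46))) = Add(-28100, Add(5, Rational(-966, 5))) = Add(-28100, Rational(-941, 5)) = Rational(-141441, 5)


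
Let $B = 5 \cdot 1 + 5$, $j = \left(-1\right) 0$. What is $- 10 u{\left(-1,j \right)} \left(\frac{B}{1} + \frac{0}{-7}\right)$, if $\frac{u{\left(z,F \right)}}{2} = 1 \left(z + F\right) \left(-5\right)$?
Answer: $-1000$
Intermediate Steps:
$j = 0$
$B = 10$ ($B = 5 + 5 = 10$)
$u{\left(z,F \right)} = - 10 F - 10 z$ ($u{\left(z,F \right)} = 2 \cdot 1 \left(z + F\right) \left(-5\right) = 2 \cdot 1 \left(F + z\right) \left(-5\right) = 2 \left(F + z\right) \left(-5\right) = 2 \left(- 5 F - 5 z\right) = - 10 F - 10 z$)
$- 10 u{\left(-1,j \right)} \left(\frac{B}{1} + \frac{0}{-7}\right) = - 10 \left(\left(-10\right) 0 - -10\right) \left(\frac{10}{1} + \frac{0}{-7}\right) = - 10 \left(0 + 10\right) \left(10 \cdot 1 + 0 \left(- \frac{1}{7}\right)\right) = \left(-10\right) 10 \left(10 + 0\right) = \left(-100\right) 10 = -1000$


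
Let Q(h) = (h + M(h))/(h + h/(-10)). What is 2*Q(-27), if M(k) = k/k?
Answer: 520/243 ≈ 2.1399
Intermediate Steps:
M(k) = 1
Q(h) = 10*(1 + h)/(9*h) (Q(h) = (h + 1)/(h + h/(-10)) = (1 + h)/(h + h*(-⅒)) = (1 + h)/(h - h/10) = (1 + h)/((9*h/10)) = (1 + h)*(10/(9*h)) = 10*(1 + h)/(9*h))
2*Q(-27) = 2*((10/9)*(1 - 27)/(-27)) = 2*((10/9)*(-1/27)*(-26)) = 2*(260/243) = 520/243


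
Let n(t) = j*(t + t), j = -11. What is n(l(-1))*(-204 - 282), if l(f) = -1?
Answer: -10692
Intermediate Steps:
n(t) = -22*t (n(t) = -11*(t + t) = -22*t)
n(l(-1))*(-204 - 282) = (-22*(-1))*(-204 - 282) = 22*(-486) = -10692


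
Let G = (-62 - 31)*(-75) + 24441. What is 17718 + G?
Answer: 49134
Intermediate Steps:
G = 31416 (G = -93*(-75) + 24441 = 6975 + 24441 = 31416)
17718 + G = 17718 + 31416 = 49134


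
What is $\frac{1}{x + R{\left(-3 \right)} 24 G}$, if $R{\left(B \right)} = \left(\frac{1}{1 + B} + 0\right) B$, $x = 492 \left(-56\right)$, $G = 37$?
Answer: $- \frac{1}{26220} \approx -3.8139 \cdot 10^{-5}$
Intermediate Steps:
$x = -27552$
$R{\left(B \right)} = \frac{B}{1 + B}$
$\frac{1}{x + R{\left(-3 \right)} 24 G} = \frac{1}{-27552 + - \frac{3}{1 - 3} \cdot 24 \cdot 37} = \frac{1}{-27552 + - \frac{3}{-2} \cdot 24 \cdot 37} = \frac{1}{-27552 + \left(-3\right) \left(- \frac{1}{2}\right) 24 \cdot 37} = \frac{1}{-27552 + \frac{3}{2} \cdot 24 \cdot 37} = \frac{1}{-27552 + 36 \cdot 37} = \frac{1}{-27552 + 1332} = \frac{1}{-26220} = - \frac{1}{26220}$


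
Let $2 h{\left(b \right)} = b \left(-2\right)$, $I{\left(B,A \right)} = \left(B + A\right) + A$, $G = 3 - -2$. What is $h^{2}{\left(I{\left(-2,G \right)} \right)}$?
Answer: $64$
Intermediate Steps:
$G = 5$ ($G = 3 + 2 = 5$)
$I{\left(B,A \right)} = B + 2 A$ ($I{\left(B,A \right)} = \left(A + B\right) + A = B + 2 A$)
$h{\left(b \right)} = - b$ ($h{\left(b \right)} = \frac{b \left(-2\right)}{2} = \frac{\left(-2\right) b}{2} = - b$)
$h^{2}{\left(I{\left(-2,G \right)} \right)} = \left(- (-2 + 2 \cdot 5)\right)^{2} = \left(- (-2 + 10)\right)^{2} = \left(\left(-1\right) 8\right)^{2} = \left(-8\right)^{2} = 64$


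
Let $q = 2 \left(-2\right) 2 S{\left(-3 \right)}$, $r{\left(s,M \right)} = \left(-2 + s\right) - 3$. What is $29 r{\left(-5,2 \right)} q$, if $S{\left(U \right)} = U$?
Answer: $-6960$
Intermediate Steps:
$r{\left(s,M \right)} = -5 + s$
$q = 24$ ($q = 2 \left(-2\right) 2 \left(-3\right) = \left(-4\right) 2 \left(-3\right) = \left(-8\right) \left(-3\right) = 24$)
$29 r{\left(-5,2 \right)} q = 29 \left(-5 - 5\right) 24 = 29 \left(-10\right) 24 = \left(-290\right) 24 = -6960$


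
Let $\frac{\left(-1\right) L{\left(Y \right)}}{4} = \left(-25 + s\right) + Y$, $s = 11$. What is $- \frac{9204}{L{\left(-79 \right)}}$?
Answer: $- \frac{767}{31} \approx -24.742$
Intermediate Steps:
$L{\left(Y \right)} = 56 - 4 Y$ ($L{\left(Y \right)} = - 4 \left(\left(-25 + 11\right) + Y\right) = - 4 \left(-14 + Y\right) = 56 - 4 Y$)
$- \frac{9204}{L{\left(-79 \right)}} = - \frac{9204}{56 - -316} = - \frac{9204}{56 + 316} = - \frac{9204}{372} = \left(-9204\right) \frac{1}{372} = - \frac{767}{31}$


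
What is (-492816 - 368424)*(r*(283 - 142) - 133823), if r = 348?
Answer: 72994396200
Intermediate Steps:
(-492816 - 368424)*(r*(283 - 142) - 133823) = (-492816 - 368424)*(348*(283 - 142) - 133823) = -861240*(348*141 - 133823) = -861240*(49068 - 133823) = -861240*(-84755) = 72994396200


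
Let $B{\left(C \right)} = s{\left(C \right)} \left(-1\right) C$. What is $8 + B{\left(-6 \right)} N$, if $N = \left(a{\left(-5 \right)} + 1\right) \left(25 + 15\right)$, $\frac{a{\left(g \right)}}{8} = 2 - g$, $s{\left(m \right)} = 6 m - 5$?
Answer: $-560872$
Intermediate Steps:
$s{\left(m \right)} = -5 + 6 m$
$a{\left(g \right)} = 16 - 8 g$ ($a{\left(g \right)} = 8 \left(2 - g\right) = 16 - 8 g$)
$B{\left(C \right)} = C \left(5 - 6 C\right)$ ($B{\left(C \right)} = \left(-5 + 6 C\right) \left(-1\right) C = \left(5 - 6 C\right) C = C \left(5 - 6 C\right)$)
$N = 2280$ ($N = \left(\left(16 - -40\right) + 1\right) \left(25 + 15\right) = \left(\left(16 + 40\right) + 1\right) 40 = \left(56 + 1\right) 40 = 57 \cdot 40 = 2280$)
$8 + B{\left(-6 \right)} N = 8 + - 6 \left(5 - -36\right) 2280 = 8 + - 6 \left(5 + 36\right) 2280 = 8 + \left(-6\right) 41 \cdot 2280 = 8 - 560880 = -560872$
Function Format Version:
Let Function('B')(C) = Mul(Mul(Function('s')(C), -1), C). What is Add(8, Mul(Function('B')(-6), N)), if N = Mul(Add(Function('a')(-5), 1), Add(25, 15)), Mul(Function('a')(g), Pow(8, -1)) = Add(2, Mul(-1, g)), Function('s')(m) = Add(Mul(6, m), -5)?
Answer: -560872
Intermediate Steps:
Function('s')(m) = Add(-5, Mul(6, m))
Function('a')(g) = Add(16, Mul(-8, g)) (Function('a')(g) = Mul(8, Add(2, Mul(-1, g))) = Add(16, Mul(-8, g)))
Function('B')(C) = Mul(C, Add(5, Mul(-6, C))) (Function('B')(C) = Mul(Mul(Add(-5, Mul(6, C)), -1), C) = Mul(Add(5, Mul(-6, C)), C) = Mul(C, Add(5, Mul(-6, C))))
N = 2280 (N = Mul(Add(Add(16, Mul(-8, -5)), 1), Add(25, 15)) = Mul(Add(Add(16, 40), 1), 40) = Mul(Add(56, 1), 40) = Mul(57, 40) = 2280)
Add(8, Mul(Function('B')(-6), N)) = Add(8, Mul(Mul(-6, Add(5, Mul(-6, -6))), 2280)) = Add(8, Mul(Mul(-6, Add(5, 36)), 2280)) = Add(8, Mul(Mul(-6, 41), 2280)) = Add(8, Mul(-246, 2280)) = Add(8, -560880) = -560872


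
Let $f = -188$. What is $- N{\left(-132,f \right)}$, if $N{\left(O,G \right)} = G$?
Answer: $188$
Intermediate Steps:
$- N{\left(-132,f \right)} = \left(-1\right) \left(-188\right) = 188$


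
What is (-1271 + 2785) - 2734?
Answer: -1220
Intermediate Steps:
(-1271 + 2785) - 2734 = 1514 - 2734 = -1220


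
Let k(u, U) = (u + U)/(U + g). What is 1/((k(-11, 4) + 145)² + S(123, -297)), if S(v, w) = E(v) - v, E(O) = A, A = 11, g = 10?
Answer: 4/83073 ≈ 4.8150e-5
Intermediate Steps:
k(u, U) = (U + u)/(10 + U) (k(u, U) = (u + U)/(U + 10) = (U + u)/(10 + U))
E(O) = 11
S(v, w) = 11 - v
1/((k(-11, 4) + 145)² + S(123, -297)) = 1/(((4 - 11)/(10 + 4) + 145)² + (11 - 1*123)) = 1/((-7/14 + 145)² + (11 - 123)) = 1/(((1/14)*(-7) + 145)² - 112) = 1/((-½ + 145)² - 112) = 1/((289/2)² - 112) = 1/(83521/4 - 112) = 1/(83073/4) = 4/83073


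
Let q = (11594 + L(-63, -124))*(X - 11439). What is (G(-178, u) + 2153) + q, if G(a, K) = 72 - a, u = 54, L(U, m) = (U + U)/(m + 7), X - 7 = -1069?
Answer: -1884319497/13 ≈ -1.4495e+8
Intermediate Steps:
X = -1062 (X = 7 - 1069 = -1062)
L(U, m) = 2*U/(7 + m) (L(U, m) = (2*U)/(7 + m) = 2*U/(7 + m))
q = -1884350736/13 (q = (11594 + 2*(-63)/(7 - 124))*(-1062 - 11439) = (11594 + 2*(-63)/(-117))*(-12501) = (11594 + 2*(-63)*(-1/117))*(-12501) = (11594 + 14/13)*(-12501) = (150736/13)*(-12501) = -1884350736/13 ≈ -1.4495e+8)
(G(-178, u) + 2153) + q = ((72 - 1*(-178)) + 2153) - 1884350736/13 = ((72 + 178) + 2153) - 1884350736/13 = (250 + 2153) - 1884350736/13 = 2403 - 1884350736/13 = -1884319497/13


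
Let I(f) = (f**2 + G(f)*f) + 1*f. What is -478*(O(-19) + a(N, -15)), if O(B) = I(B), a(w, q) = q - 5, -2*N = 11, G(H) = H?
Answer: -326474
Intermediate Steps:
N = -11/2 (N = -1/2*11 = -11/2 ≈ -5.5000)
a(w, q) = -5 + q
I(f) = f + 2*f**2 (I(f) = (f**2 + f*f) + 1*f = (f**2 + f**2) + f = 2*f**2 + f = f + 2*f**2)
O(B) = B*(1 + 2*B)
-478*(O(-19) + a(N, -15)) = -478*(-19*(1 + 2*(-19)) + (-5 - 15)) = -478*(-19*(1 - 38) - 20) = -478*(-19*(-37) - 20) = -478*(703 - 20) = -478*683 = -326474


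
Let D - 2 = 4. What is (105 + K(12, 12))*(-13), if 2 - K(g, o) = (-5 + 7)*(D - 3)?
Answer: -1313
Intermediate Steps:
D = 6 (D = 2 + 4 = 6)
K(g, o) = -4 (K(g, o) = 2 - (-5 + 7)*(6 - 3) = 2 - 2*3 = 2 - 1*6 = 2 - 6 = -4)
(105 + K(12, 12))*(-13) = (105 - 4)*(-13) = 101*(-13) = -1313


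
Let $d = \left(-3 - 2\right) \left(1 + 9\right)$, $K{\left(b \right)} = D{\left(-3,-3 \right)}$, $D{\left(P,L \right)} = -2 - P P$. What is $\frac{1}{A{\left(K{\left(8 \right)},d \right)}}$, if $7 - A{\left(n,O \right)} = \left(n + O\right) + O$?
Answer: $\frac{1}{118} \approx 0.0084746$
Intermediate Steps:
$D{\left(P,L \right)} = -2 - P^{2}$
$K{\left(b \right)} = -11$ ($K{\left(b \right)} = -2 - \left(-3\right)^{2} = -2 - 9 = -11$)
$d = -50$ ($d = \left(-5\right) 10 = -50$)
$A{\left(n,O \right)} = 7 - n - 2 O$ ($A{\left(n,O \right)} = 7 - \left(\left(n + O\right) + O\right) = 7 - \left(\left(O + n\right) + O\right) = 7 - \left(n + 2 O\right) = 7 - n - 2 O$)
$\frac{1}{A{\left(K{\left(8 \right)},d \right)}} = \frac{1}{7 - -11 - -100} = \frac{1}{7 + 11 + 100} = \frac{1}{118}$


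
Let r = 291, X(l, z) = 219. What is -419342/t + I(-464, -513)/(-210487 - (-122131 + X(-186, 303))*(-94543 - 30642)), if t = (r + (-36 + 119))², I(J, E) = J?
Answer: -290904484599515/97034296828106 ≈ -2.9980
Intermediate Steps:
t = 139876 (t = (291 + (-36 + 119))² = (291 + 83)² = 374² = 139876)
-419342/t + I(-464, -513)/(-210487 - (-122131 + X(-186, 303))*(-94543 - 30642)) = -419342/139876 - 464/(-210487 - (-122131 + 219)*(-94543 - 30642)) = -419342*1/139876 - 464/(-210487 - (-121912)*(-125185)) = -19061/6358 - 464/(-210487 - 1*15261553720) = -19061/6358 - 464/(-210487 - 15261553720) = -19061/6358 - 464/(-15261764207) = -19061/6358 - 464*(-1/15261764207) = -19061/6358 + 464/15261764207 = -290904484599515/97034296828106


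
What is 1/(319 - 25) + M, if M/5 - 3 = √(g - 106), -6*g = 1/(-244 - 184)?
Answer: 4411/294 + 5*I*√174756894/1284 ≈ 15.003 + 51.478*I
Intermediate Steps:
g = 1/2568 (g = -1/(6*(-244 - 184)) = -⅙/(-428) = -⅙*(-1/428) = 1/2568 ≈ 0.00038941)
M = 15 + 5*I*√174756894/1284 (M = 15 + 5*√(1/2568 - 106) = 15 + 5*√(-272207/2568) = 15 + 5*(I*√174756894/1284) = 15 + 5*I*√174756894/1284 ≈ 15.0 + 51.478*I)
1/(319 - 25) + M = 1/(319 - 25) + (15 + 5*I*√174756894/1284) = 1/294 + (15 + 5*I*√174756894/1284) = 4411/294 + 5*I*√174756894/1284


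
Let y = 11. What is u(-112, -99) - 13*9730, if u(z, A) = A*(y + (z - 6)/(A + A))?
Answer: -127638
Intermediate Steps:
u(z, A) = A*(11 + (-6 + z)/(2*A)) (u(z, A) = A*(11 + (z - 6)/(A + A)) = A*(11 + (-6 + z)/((2*A))) = A*(11 + (-6 + z)*(1/(2*A))) = A*(11 + (-6 + z)/(2*A)))
u(-112, -99) - 13*9730 = (-3 + (½)*(-112) + 11*(-99)) - 13*9730 = (-3 - 56 - 1089) - 126490 = -1148 - 126490 = -127638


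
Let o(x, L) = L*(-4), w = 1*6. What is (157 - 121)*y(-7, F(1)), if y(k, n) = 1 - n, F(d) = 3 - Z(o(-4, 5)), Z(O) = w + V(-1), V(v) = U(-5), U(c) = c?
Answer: -36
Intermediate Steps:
V(v) = -5
w = 6
o(x, L) = -4*L
Z(O) = 1 (Z(O) = 6 - 5 = 1)
F(d) = 2 (F(d) = 3 - 1*1 = 3 - 1 = 2)
(157 - 121)*y(-7, F(1)) = (157 - 121)*(1 - 1*2) = 36*(1 - 2) = 36*(-1) = -36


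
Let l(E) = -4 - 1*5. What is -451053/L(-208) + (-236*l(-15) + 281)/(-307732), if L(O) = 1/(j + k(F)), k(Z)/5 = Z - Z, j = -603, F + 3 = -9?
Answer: 83698475400583/307732 ≈ 2.7199e+8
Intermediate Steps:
F = -12 (F = -3 - 9 = -12)
l(E) = -9 (l(E) = -4 - 5 = -9)
k(Z) = 0 (k(Z) = 5*(Z - Z) = 5*0 = 0)
L(O) = -1/603 (L(O) = 1/(-603 + 0) = 1/(-603) = -1/603)
-451053/L(-208) + (-236*l(-15) + 281)/(-307732) = -451053/(-1/603) + (-236*(-9) + 281)/(-307732) = -451053*(-603) + (2124 + 281)*(-1/307732) = 271984959 + 2405*(-1/307732) = 271984959 - 2405/307732 = 83698475400583/307732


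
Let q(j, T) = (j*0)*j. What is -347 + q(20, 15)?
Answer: -347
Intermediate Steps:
q(j, T) = 0 (q(j, T) = 0*j = 0)
-347 + q(20, 15) = -347 + 0 = -347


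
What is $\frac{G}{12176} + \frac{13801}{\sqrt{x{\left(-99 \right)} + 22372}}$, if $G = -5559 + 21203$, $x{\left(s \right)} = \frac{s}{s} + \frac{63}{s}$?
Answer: $\frac{3911}{3044} + \frac{13801 \sqrt{18799}}{20508} \approx 93.554$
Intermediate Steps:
$x{\left(s \right)} = 1 + \frac{63}{s}$
$G = 15644$
$\frac{G}{12176} + \frac{13801}{\sqrt{x{\left(-99 \right)} + 22372}} = \frac{15644}{12176} + \frac{13801}{\sqrt{\frac{63 - 99}{-99} + 22372}} = 15644 \cdot \frac{1}{12176} + \frac{13801}{\sqrt{\left(- \frac{1}{99}\right) \left(-36\right) + 22372}} = \frac{3911}{3044} + \frac{13801}{\sqrt{\frac{4}{11} + 22372}} = \frac{3911}{3044} + \frac{13801}{\sqrt{\frac{246096}{11}}} = \frac{3911}{3044} + \frac{13801}{\frac{12}{11} \sqrt{18799}} = \frac{3911}{3044} + 13801 \frac{\sqrt{18799}}{20508} = \frac{3911}{3044} + \frac{13801 \sqrt{18799}}{20508}$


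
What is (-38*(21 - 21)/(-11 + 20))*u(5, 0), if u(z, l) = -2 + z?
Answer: 0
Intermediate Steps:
(-38*(21 - 21)/(-11 + 20))*u(5, 0) = (-38*(21 - 21)/(-11 + 20))*(-2 + 5) = -0/9*3 = -38*0*3 = 0*3 = 0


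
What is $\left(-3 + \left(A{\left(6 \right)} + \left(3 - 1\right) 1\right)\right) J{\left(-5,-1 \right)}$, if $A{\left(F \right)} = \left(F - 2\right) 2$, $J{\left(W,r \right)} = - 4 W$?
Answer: $140$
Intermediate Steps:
$A{\left(F \right)} = -4 + 2 F$ ($A{\left(F \right)} = \left(-2 + F\right) 2 = -4 + 2 F$)
$\left(-3 + \left(A{\left(6 \right)} + \left(3 - 1\right) 1\right)\right) J{\left(-5,-1 \right)} = \left(-3 + \left(\left(-4 + 2 \cdot 6\right) + \left(3 - 1\right) 1\right)\right) \left(\left(-4\right) \left(-5\right)\right) = \left(-3 + \left(\left(-4 + 12\right) + \left(3 - 1\right) 1\right)\right) 20 = \left(-3 + \left(8 + 2 \cdot 1\right)\right) 20 = \left(-3 + \left(8 + 2\right)\right) 20 = \left(-3 + 10\right) 20 = 7 \cdot 20 = 140$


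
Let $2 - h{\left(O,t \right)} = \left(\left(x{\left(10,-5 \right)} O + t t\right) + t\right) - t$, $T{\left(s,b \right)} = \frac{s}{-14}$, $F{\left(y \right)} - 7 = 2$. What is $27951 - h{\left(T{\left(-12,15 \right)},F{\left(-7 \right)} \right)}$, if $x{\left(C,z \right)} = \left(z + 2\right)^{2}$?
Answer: $\frac{196264}{7} \approx 28038.0$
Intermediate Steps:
$F{\left(y \right)} = 9$ ($F{\left(y \right)} = 7 + 2 = 9$)
$x{\left(C,z \right)} = \left(2 + z\right)^{2}$
$T{\left(s,b \right)} = - \frac{s}{14}$ ($T{\left(s,b \right)} = s \left(- \frac{1}{14}\right) = - \frac{s}{14}$)
$h{\left(O,t \right)} = 2 - t^{2} - 9 O$ ($h{\left(O,t \right)} = 2 - \left(\left(\left(\left(2 - 5\right)^{2} O + t t\right) + t\right) - t\right) = 2 - \left(\left(\left(\left(-3\right)^{2} O + t^{2}\right) + t\right) - t\right) = 2 - \left(\left(\left(9 O + t^{2}\right) + t\right) - t\right) = 2 - \left(\left(\left(t^{2} + 9 O\right) + t\right) - t\right) = 2 - \left(\left(t + t^{2} + 9 O\right) - t\right) = 2 - \left(t^{2} + 9 O\right) = 2 - t^{2} - 9 O$)
$27951 - h{\left(T{\left(-12,15 \right)},F{\left(-7 \right)} \right)} = 27951 - \left(2 - 9^{2} - 9 \left(\left(- \frac{1}{14}\right) \left(-12\right)\right)\right) = 27951 - \left(2 - 81 - \frac{54}{7}\right) = 27951 - - \frac{607}{7} = 27951 + \frac{607}{7} = \frac{196264}{7}$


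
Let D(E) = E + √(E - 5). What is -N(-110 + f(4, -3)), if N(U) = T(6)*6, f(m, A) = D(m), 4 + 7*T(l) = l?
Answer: -12/7 ≈ -1.7143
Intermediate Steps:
D(E) = E + √(-5 + E)
T(l) = -4/7 + l/7
f(m, A) = m + √(-5 + m)
N(U) = 12/7 (N(U) = (-4/7 + (⅐)*6)*6 = (-4/7 + 6/7)*6 = (2/7)*6 = 12/7)
-N(-110 + f(4, -3)) = -1*12/7 = -12/7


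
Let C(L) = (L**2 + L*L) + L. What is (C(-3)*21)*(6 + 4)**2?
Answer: 31500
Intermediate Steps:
C(L) = L + 2*L**2 (C(L) = (L**2 + L**2) + L = 2*L**2 + L = L + 2*L**2)
(C(-3)*21)*(6 + 4)**2 = (-3*(1 + 2*(-3))*21)*(6 + 4)**2 = (-3*(1 - 6)*21)*10**2 = (-3*(-5)*21)*100 = (15*21)*100 = 315*100 = 31500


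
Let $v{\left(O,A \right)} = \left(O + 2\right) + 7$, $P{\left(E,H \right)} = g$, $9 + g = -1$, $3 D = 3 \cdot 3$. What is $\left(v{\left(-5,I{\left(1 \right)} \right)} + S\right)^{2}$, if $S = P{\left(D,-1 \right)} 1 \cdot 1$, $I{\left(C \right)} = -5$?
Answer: $36$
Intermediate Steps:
$D = 3$ ($D = \frac{3 \cdot 3}{3} = \frac{1}{3} \cdot 9 = 3$)
$g = -10$ ($g = -9 - 1 = -10$)
$P{\left(E,H \right)} = -10$
$v{\left(O,A \right)} = 9 + O$ ($v{\left(O,A \right)} = \left(2 + O\right) + 7 = 9 + O$)
$S = -10$ ($S = \left(-10\right) 1 \cdot 1 = \left(-10\right) 1 = -10$)
$\left(v{\left(-5,I{\left(1 \right)} \right)} + S\right)^{2} = \left(\left(9 - 5\right) - 10\right)^{2} = \left(4 - 10\right)^{2} = \left(-6\right)^{2} = 36$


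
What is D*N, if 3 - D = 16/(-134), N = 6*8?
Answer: 10032/67 ≈ 149.73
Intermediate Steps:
N = 48
D = 209/67 (D = 3 - 16/(-134) = 3 - 16*(-1)/134 = 3 - 1*(-8/67) = 3 + 8/67 = 209/67 ≈ 3.1194)
D*N = (209/67)*48 = 10032/67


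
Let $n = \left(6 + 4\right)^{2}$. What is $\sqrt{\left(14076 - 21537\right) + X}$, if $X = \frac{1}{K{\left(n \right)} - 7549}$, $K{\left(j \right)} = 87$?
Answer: $\frac{i \sqrt{415439261146}}{7462} \approx 86.377 i$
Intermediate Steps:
$n = 100$ ($n = 10^{2} = 100$)
$X = - \frac{1}{7462}$ ($X = \frac{1}{87 - 7549} = \frac{1}{-7462} = - \frac{1}{7462} \approx -0.00013401$)
$\sqrt{\left(14076 - 21537\right) + X} = \sqrt{\left(14076 - 21537\right) - \frac{1}{7462}} = \sqrt{-7461 - \frac{1}{7462}} = \sqrt{- \frac{55673983}{7462}} = \frac{i \sqrt{415439261146}}{7462}$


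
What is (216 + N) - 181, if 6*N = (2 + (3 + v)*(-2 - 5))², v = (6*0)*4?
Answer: 571/6 ≈ 95.167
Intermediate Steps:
v = 0 (v = 0*4 = 0)
N = 361/6 (N = (2 + (3 + 0)*(-2 - 5))²/6 = (2 + 3*(-7))²/6 = (2 - 21)²/6 = (⅙)*(-19)² = (⅙)*361 = 361/6 ≈ 60.167)
(216 + N) - 181 = (216 + 361/6) - 181 = 1657/6 - 181 = 571/6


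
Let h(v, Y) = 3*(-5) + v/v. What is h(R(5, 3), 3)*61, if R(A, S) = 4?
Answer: -854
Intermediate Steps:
h(v, Y) = -14 (h(v, Y) = -15 + 1 = -14)
h(R(5, 3), 3)*61 = -14*61 = -854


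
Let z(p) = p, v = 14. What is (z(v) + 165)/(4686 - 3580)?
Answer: 179/1106 ≈ 0.16184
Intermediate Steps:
(z(v) + 165)/(4686 - 3580) = (14 + 165)/(4686 - 3580) = 179/1106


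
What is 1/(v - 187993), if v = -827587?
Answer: -1/1015580 ≈ -9.8466e-7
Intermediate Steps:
1/(v - 187993) = 1/(-827587 - 187993) = 1/(-1015580) = -1/1015580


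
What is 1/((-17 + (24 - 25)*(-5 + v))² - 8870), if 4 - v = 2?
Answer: -1/8674 ≈ -0.00011529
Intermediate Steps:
v = 2 (v = 4 - 1*2 = 4 - 2 = 2)
1/((-17 + (24 - 25)*(-5 + v))² - 8870) = 1/((-17 + (24 - 25)*(-5 + 2))² - 8870) = 1/((-17 - 1*(-3))² - 8870) = 1/((-17 + 3)² - 8870) = 1/((-14)² - 8870) = 1/(196 - 8870) = 1/(-8674) = -1/8674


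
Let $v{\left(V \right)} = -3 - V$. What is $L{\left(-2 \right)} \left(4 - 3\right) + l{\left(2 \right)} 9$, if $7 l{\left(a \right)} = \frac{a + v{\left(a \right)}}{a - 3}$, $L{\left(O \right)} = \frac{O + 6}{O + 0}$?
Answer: $\frac{13}{7} \approx 1.8571$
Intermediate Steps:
$L{\left(O \right)} = \frac{6 + O}{O}$
$l{\left(a \right)} = - \frac{3}{7 \left(-3 + a\right)}$ ($l{\left(a \right)} = \frac{\left(a - \left(3 + a\right)\right) \frac{1}{a - 3}}{7} = \frac{\left(-3\right) \frac{1}{-3 + a}}{7} = - \frac{3}{7 \left(-3 + a\right)}$)
$L{\left(-2 \right)} \left(4 - 3\right) + l{\left(2 \right)} 9 = \frac{6 - 2}{-2} \left(4 - 3\right) + - \frac{3}{-21 + 7 \cdot 2} \cdot 9 = \left(- \frac{1}{2}\right) 4 \cdot 1 + - \frac{3}{-21 + 14} \cdot 9 = \left(-2\right) 1 + - \frac{3}{-7} \cdot 9 = -2 + \left(-3\right) \left(- \frac{1}{7}\right) 9 = -2 + \frac{3}{7} \cdot 9 = -2 + \frac{27}{7} = \frac{13}{7}$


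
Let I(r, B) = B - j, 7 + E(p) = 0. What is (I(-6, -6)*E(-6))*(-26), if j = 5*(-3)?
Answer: 1638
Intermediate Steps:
j = -15
E(p) = -7 (E(p) = -7 + 0 = -7)
I(r, B) = 15 + B (I(r, B) = B - 1*(-15) = B + 15 = 15 + B)
(I(-6, -6)*E(-6))*(-26) = ((15 - 6)*(-7))*(-26) = (9*(-7))*(-26) = -63*(-26) = 1638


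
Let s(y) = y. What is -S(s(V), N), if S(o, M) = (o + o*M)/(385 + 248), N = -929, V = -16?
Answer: -14848/633 ≈ -23.457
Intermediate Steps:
S(o, M) = o/633 + M*o/633 (S(o, M) = (o + M*o)/633 = (o + M*o)*(1/633) = o/633 + M*o/633)
-S(s(V), N) = -(-16)*(1 - 929)/633 = -(-16)*(-928)/633 = -1*14848/633 = -14848/633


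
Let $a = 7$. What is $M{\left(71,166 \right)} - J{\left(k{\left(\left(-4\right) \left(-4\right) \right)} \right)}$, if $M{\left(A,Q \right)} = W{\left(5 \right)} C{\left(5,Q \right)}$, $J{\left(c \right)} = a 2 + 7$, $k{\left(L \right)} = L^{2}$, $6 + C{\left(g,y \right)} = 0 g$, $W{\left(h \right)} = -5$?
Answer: $9$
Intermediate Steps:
$C{\left(g,y \right)} = -6$ ($C{\left(g,y \right)} = -6 + 0 g = -6 + 0 = -6$)
$J{\left(c \right)} = 21$ ($J{\left(c \right)} = 7 \cdot 2 + 7 = 14 + 7 = 21$)
$M{\left(A,Q \right)} = 30$ ($M{\left(A,Q \right)} = \left(-5\right) \left(-6\right) = 30$)
$M{\left(71,166 \right)} - J{\left(k{\left(\left(-4\right) \left(-4\right) \right)} \right)} = 30 - 21 = 9$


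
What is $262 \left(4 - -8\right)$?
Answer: $3144$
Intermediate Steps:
$262 \left(4 - -8\right) = 262 \left(4 + 8\right) = 262 \cdot 12 = 3144$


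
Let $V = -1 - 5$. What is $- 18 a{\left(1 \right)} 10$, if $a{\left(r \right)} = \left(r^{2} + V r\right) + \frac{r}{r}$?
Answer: $720$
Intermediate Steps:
$V = -6$
$a{\left(r \right)} = 1 + r^{2} - 6 r$ ($a{\left(r \right)} = \left(r^{2} - 6 r\right) + \frac{r}{r} = \left(r^{2} - 6 r\right) + 1 = 1 + r^{2} - 6 r$)
$- 18 a{\left(1 \right)} 10 = - 18 \left(1 + 1^{2} - 6\right) 10 = - 18 \left(1 + 1 - 6\right) 10 = \left(-18\right) \left(-4\right) 10 = 72 \cdot 10 = 720$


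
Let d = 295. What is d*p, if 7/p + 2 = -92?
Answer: -2065/94 ≈ -21.968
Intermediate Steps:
p = -7/94 (p = 7/(-2 - 92) = 7/(-94) = 7*(-1/94) = -7/94 ≈ -0.074468)
d*p = 295*(-7/94) = -2065/94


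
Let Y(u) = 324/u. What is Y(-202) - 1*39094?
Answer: -3948656/101 ≈ -39096.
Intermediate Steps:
Y(-202) - 1*39094 = 324/(-202) - 1*39094 = 324*(-1/202) - 39094 = -162/101 - 39094 = -3948656/101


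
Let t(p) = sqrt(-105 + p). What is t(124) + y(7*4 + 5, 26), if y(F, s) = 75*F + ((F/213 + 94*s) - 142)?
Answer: 339178/71 + sqrt(19) ≈ 4781.5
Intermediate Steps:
y(F, s) = -142 + 94*s + 15976*F/213 (y(F, s) = 75*F + ((F/213 + 94*s) - 142) = 75*F + ((94*s + F/213) - 142) = 75*F + (-142 + 94*s + F/213) = -142 + 94*s + 15976*F/213)
t(124) + y(7*4 + 5, 26) = sqrt(-105 + 124) + (-142 + 94*26 + 15976*(7*4 + 5)/213) = sqrt(19) + (-142 + 2444 + 15976*(28 + 5)/213) = sqrt(19) + (-142 + 2444 + (15976/213)*33) = sqrt(19) + (-142 + 2444 + 175736/71) = sqrt(19) + 339178/71 = 339178/71 + sqrt(19)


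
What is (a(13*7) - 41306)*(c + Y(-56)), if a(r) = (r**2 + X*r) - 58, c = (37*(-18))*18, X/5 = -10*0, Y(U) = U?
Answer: 398451652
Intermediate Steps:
X = 0 (X = 5*(-10*0) = 5*0 = 0)
c = -11988 (c = -666*18 = -11988)
a(r) = -58 + r**2 (a(r) = (r**2 + 0*r) - 58 = (r**2 + 0) - 58 = r**2 - 58 = -58 + r**2)
(a(13*7) - 41306)*(c + Y(-56)) = ((-58 + (13*7)**2) - 41306)*(-11988 - 56) = ((-58 + 91**2) - 41306)*(-12044) = ((-58 + 8281) - 41306)*(-12044) = (8223 - 41306)*(-12044) = -33083*(-12044) = 398451652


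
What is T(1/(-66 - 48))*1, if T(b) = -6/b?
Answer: 684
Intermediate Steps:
T(1/(-66 - 48))*1 = -6/(1/(-66 - 48))*1 = -6/(1/(-114))*1 = -6/(-1/114)*1 = -6*(-114)*1 = 684*1 = 684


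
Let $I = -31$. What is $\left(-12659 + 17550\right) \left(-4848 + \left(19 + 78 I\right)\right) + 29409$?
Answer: $-35415668$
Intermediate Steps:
$\left(-12659 + 17550\right) \left(-4848 + \left(19 + 78 I\right)\right) + 29409 = \left(-12659 + 17550\right) \left(-4848 + \left(19 + 78 \left(-31\right)\right)\right) + 29409 = 4891 \left(-4848 + \left(19 - 2418\right)\right) + 29409 = 4891 \left(-4848 - 2399\right) + 29409 = 4891 \left(-7247\right) + 29409 = -35445077 + 29409 = -35415668$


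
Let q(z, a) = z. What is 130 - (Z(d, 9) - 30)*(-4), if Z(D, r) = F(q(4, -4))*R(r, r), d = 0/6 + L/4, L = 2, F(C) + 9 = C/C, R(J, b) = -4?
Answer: 138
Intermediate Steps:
F(C) = -8 (F(C) = -9 + C/C = -9 + 1 = -8)
d = ½ (d = 0/6 + 2/4 = 0*(⅙) + 2*(¼) = 0 + ½ = ½ ≈ 0.50000)
Z(D, r) = 32 (Z(D, r) = -8*(-4) = 32)
130 - (Z(d, 9) - 30)*(-4) = 130 - (32 - 30)*(-4) = 130 - 2*(-4) = 130 - 1*(-8) = 130 + 8 = 138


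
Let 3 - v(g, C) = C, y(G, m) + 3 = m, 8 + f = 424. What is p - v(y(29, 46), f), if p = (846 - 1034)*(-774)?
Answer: 145925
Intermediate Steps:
f = 416 (f = -8 + 424 = 416)
y(G, m) = -3 + m
v(g, C) = 3 - C
p = 145512 (p = -188*(-774) = 145512)
p - v(y(29, 46), f) = 145512 - (3 - 1*416) = 145512 - (3 - 416) = 145512 - 1*(-413) = 145512 + 413 = 145925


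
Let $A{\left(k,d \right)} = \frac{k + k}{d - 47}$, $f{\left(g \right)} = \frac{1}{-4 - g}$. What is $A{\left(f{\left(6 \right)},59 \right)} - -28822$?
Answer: $\frac{1729319}{60} \approx 28822.0$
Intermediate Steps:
$A{\left(k,d \right)} = \frac{2 k}{-47 + d}$
$A{\left(f{\left(6 \right)},59 \right)} - -28822 = \frac{2 \left(- \frac{1}{4 + 6}\right)}{-47 + 59} - -28822 = \frac{2 \left(- \frac{1}{10}\right)}{12} + 28822 = 2 \left(\left(-1\right) \frac{1}{10}\right) \frac{1}{12} + 28822 = 2 \left(- \frac{1}{10}\right) \frac{1}{12} + 28822 = - \frac{1}{60} + 28822 = \frac{1729319}{60}$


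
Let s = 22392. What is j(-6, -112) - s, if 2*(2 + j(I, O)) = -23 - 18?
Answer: -44829/2 ≈ -22415.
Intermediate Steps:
j(I, O) = -45/2 (j(I, O) = -2 + (-23 - 18)/2 = -2 + (1/2)*(-41) = -2 - 41/2 = -45/2)
j(-6, -112) - s = -45/2 - 1*22392 = -45/2 - 22392 = -44829/2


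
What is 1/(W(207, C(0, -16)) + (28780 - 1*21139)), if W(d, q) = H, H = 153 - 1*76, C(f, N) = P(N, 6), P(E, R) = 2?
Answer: 1/7718 ≈ 0.00012957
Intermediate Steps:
C(f, N) = 2
H = 77 (H = 153 - 76 = 77)
W(d, q) = 77
1/(W(207, C(0, -16)) + (28780 - 1*21139)) = 1/(77 + (28780 - 1*21139)) = 1/(77 + (28780 - 21139)) = 1/(77 + 7641) = 1/7718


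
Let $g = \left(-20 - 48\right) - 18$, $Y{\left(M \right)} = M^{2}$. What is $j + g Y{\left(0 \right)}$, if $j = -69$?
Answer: $-69$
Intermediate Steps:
$g = -86$ ($g = -68 - 18 = -86$)
$j + g Y{\left(0 \right)} = -69 - 86 \cdot 0^{2} = -69 - 0 = -69 + 0 = -69$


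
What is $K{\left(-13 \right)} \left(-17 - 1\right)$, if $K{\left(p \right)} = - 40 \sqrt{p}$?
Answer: $720 i \sqrt{13} \approx 2596.0 i$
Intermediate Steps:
$K{\left(-13 \right)} \left(-17 - 1\right) = - 40 \sqrt{-13} \left(-17 - 1\right) = - 40 i \sqrt{13} \left(-18\right) = 720 i \sqrt{13}$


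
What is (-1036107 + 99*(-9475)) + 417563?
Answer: -1556569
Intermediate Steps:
(-1036107 + 99*(-9475)) + 417563 = (-1036107 - 938025) + 417563 = -1974132 + 417563 = -1556569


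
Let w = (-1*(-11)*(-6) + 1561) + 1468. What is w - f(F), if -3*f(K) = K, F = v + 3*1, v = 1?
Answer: 8893/3 ≈ 2964.3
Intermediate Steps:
F = 4 (F = 1 + 3*1 = 1 + 3 = 4)
w = 2963 (w = (11*(-6) + 1561) + 1468 = (-66 + 1561) + 1468 = 1495 + 1468 = 2963)
f(K) = -K/3
w - f(F) = 2963 - (-1)*4/3 = 2963 - 1*(-4/3) = 2963 + 4/3 = 8893/3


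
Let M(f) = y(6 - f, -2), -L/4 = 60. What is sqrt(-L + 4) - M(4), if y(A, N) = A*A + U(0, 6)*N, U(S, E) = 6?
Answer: 8 + 2*sqrt(61) ≈ 23.620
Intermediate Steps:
L = -240 (L = -4*60 = -240)
y(A, N) = A**2 + 6*N (y(A, N) = A*A + 6*N = A**2 + 6*N)
M(f) = -12 + (6 - f)**2 (M(f) = (6 - f)**2 + 6*(-2) = (6 - f)**2 - 12 = -12 + (6 - f)**2)
sqrt(-L + 4) - M(4) = sqrt(-1*(-240) + 4) - (-12 + (-6 + 4)**2) = sqrt(240 + 4) - (-12 + (-2)**2) = sqrt(244) - (-12 + 4) = 2*sqrt(61) - 1*(-8) = 2*sqrt(61) + 8 = 8 + 2*sqrt(61)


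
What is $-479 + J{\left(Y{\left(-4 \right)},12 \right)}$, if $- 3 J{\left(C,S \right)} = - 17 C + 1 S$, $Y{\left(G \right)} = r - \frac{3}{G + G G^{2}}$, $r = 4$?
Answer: $- \frac{5521}{12} \approx -460.08$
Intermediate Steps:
$Y{\left(G \right)} = 4 - \frac{3}{G + G^{3}}$ ($Y{\left(G \right)} = 4 - \frac{3}{G + G G^{2}} = 4 - \frac{3}{G + G^{3}}$)
$J{\left(C,S \right)} = - \frac{S}{3} + \frac{17 C}{3}$ ($J{\left(C,S \right)} = - \frac{- 17 C + 1 S}{3} = - \frac{- 17 C + S}{3} = - \frac{S - 17 C}{3} = - \frac{S}{3} + \frac{17 C}{3}$)
$-479 + J{\left(Y{\left(-4 \right)},12 \right)} = -479 + \left(\left(- \frac{1}{3}\right) 12 + \frac{17 \frac{-3 + 4 \left(-4\right) + 4 \left(-4\right)^{3}}{-4 + \left(-4\right)^{3}}}{3}\right) = -479 - \left(4 - \frac{17 \frac{-3 - 16 + 4 \left(-64\right)}{-4 - 64}}{3}\right) = -479 - \left(4 - \frac{17 \frac{-3 - 16 - 256}{-68}}{3}\right) = -479 - \left(4 - \frac{17 \left(\left(- \frac{1}{68}\right) \left(-275\right)\right)}{3}\right) = -479 + \left(-4 + \frac{17}{3} \cdot \frac{275}{68}\right) = -479 + \left(-4 + \frac{275}{12}\right) = -479 + \frac{227}{12} = - \frac{5521}{12}$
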